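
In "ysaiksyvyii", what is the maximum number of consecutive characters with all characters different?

6

[y] len 1
[y, s] len 2
[y, s, a] len 3
[y, s, a, i] len 4
[y, s, a, i, k] len 5
[a, i, k, s] len 4
[a, i, k, s, y] len 5
[a, i, k, s, y, v] len 6
[v, y] len 2
[v, y, i] len 3
[i] len 1
Longest all-distinct length: 6.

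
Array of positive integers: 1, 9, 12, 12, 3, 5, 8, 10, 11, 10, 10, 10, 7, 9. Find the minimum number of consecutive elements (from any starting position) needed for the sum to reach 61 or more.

add 1: running sum 1 < 61
add 9: running sum 10 < 61
add 12: running sum 22 < 61
add 12: running sum 34 < 61
add 3: running sum 37 < 61
add 5: running sum 42 < 61
add 8: running sum 50 < 61
add 10: running sum 60 < 61
add 11: shortest ending here [12, 12, 3, 5, 8, 10, 11] sum 61, len 7
add 10: shortest ending here [12, 12, 3, 5, 8, 10, 11, 10] sum 71, len 8
add 10: shortest ending here [12, 3, 5, 8, 10, 11, 10, 10] sum 69, len 8
add 10: shortest ending here [5, 8, 10, 11, 10, 10, 10] sum 64, len 7
add 7: shortest ending here [8, 10, 11, 10, 10, 10, 7] sum 66, len 7
add 9: shortest ending here [10, 11, 10, 10, 10, 7, 9] sum 67, len 7
Shortest qualifying length: 7.

7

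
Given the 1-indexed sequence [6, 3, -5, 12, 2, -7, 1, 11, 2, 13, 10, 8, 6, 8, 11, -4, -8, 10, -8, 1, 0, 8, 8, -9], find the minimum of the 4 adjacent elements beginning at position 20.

Elements at indices 20..23: 1, 0, 8, 8
min(1, 0, 8, 8) = 0

0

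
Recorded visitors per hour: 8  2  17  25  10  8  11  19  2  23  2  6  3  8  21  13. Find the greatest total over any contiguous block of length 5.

8 2 17 25 10 → sum 62
2 17 25 10 8 → sum 62
17 25 10 8 11 → sum 71
25 10 8 11 19 → sum 73
10 8 11 19 2 → sum 50
8 11 19 2 23 → sum 63
11 19 2 23 2 → sum 57
19 2 23 2 6 → sum 52
2 23 2 6 3 → sum 36
23 2 6 3 8 → sum 42
2 6 3 8 21 → sum 40
6 3 8 21 13 → sum 51
Greatest of these is 73.

73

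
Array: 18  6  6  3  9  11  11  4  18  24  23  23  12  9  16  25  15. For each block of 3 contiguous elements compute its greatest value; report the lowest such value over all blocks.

(18, 6, 6) → max 18
(6, 6, 3) → max 6
(6, 3, 9) → max 9
(3, 9, 11) → max 11
(9, 11, 11) → max 11
(11, 11, 4) → max 11
(11, 4, 18) → max 18
(4, 18, 24) → max 24
(18, 24, 23) → max 24
(24, 23, 23) → max 24
(23, 23, 12) → max 23
(23, 12, 9) → max 23
(12, 9, 16) → max 16
(9, 16, 25) → max 25
(16, 25, 15) → max 25
Lowest of these is 6.

6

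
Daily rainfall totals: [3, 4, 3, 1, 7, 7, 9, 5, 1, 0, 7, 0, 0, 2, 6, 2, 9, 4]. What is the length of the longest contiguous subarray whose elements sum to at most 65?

16

Extend to the right; shrink from the left whenever the sum exceeds 65:
[3] sum 3 len 1
[3, 4] sum 7 len 2
[3, 4, 3] sum 10 len 3
[3, 4, 3, 1] sum 11 len 4
[3, 4, 3, 1, 7] sum 18 len 5
[3, 4, 3, 1, 7, 7] sum 25 len 6
[3, 4, 3, 1, 7, 7, 9] sum 34 len 7
[3, 4, 3, 1, 7, 7, 9, 5] sum 39 len 8
[3, 4, 3, 1, 7, 7, 9, 5, 1] sum 40 len 9
[3, 4, 3, 1, 7, 7, 9, 5, 1, 0] sum 40 len 10
[3, 4, 3, 1, 7, 7, 9, 5, 1, 0, 7] sum 47 len 11
[3, 4, 3, 1, 7, 7, 9, 5, 1, 0, 7, 0] sum 47 len 12
[3, 4, 3, 1, 7, 7, 9, 5, 1, 0, 7, 0, 0] sum 47 len 13
[3, 4, 3, 1, 7, 7, 9, 5, 1, 0, 7, 0, 0, 2] sum 49 len 14
[3, 4, 3, 1, 7, 7, 9, 5, 1, 0, 7, 0, 0, 2, 6] sum 55 len 15
[3, 4, 3, 1, 7, 7, 9, 5, 1, 0, 7, 0, 0, 2, 6, 2] sum 57 len 16
[4, 3, 1, 7, 7, 9, 5, 1, 0, 7, 0, 0, 2, 6, 2, 9] sum 63 len 16
[3, 1, 7, 7, 9, 5, 1, 0, 7, 0, 0, 2, 6, 2, 9, 4] sum 63 len 16
Longest length seen: 16.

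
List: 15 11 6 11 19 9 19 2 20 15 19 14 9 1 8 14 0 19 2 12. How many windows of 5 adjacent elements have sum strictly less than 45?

(15, 11, 6, 11, 19) → sum 62
(11, 6, 11, 19, 9) → sum 56
(6, 11, 19, 9, 19) → sum 64
(11, 19, 9, 19, 2) → sum 60
(19, 9, 19, 2, 20) → sum 69
(9, 19, 2, 20, 15) → sum 65
(19, 2, 20, 15, 19) → sum 75
(2, 20, 15, 19, 14) → sum 70
(20, 15, 19, 14, 9) → sum 77
(15, 19, 14, 9, 1) → sum 58
(19, 14, 9, 1, 8) → sum 51
(14, 9, 1, 8, 14) → sum 46
(9, 1, 8, 14, 0) → sum 32  < 45 ✓
(1, 8, 14, 0, 19) → sum 42  < 45 ✓
(8, 14, 0, 19, 2) → sum 43  < 45 ✓
(14, 0, 19, 2, 12) → sum 47
3 windows satisfy the condition.

3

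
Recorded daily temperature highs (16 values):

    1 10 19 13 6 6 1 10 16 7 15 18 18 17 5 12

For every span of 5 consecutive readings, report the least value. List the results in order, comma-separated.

Sliding a size-5 window across the 16 values:
(1, 10, 19, 13, 6) → min 1
(10, 19, 13, 6, 6) → min 6
(19, 13, 6, 6, 1) → min 1
(13, 6, 6, 1, 10) → min 1
(6, 6, 1, 10, 16) → min 1
(6, 1, 10, 16, 7) → min 1
(1, 10, 16, 7, 15) → min 1
(10, 16, 7, 15, 18) → min 7
(16, 7, 15, 18, 18) → min 7
(7, 15, 18, 18, 17) → min 7
(15, 18, 18, 17, 5) → min 5
(18, 18, 17, 5, 12) → min 5

1, 6, 1, 1, 1, 1, 1, 7, 7, 7, 5, 5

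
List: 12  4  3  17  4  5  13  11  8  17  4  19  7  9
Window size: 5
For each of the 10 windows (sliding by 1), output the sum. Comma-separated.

12 4 3 17 4 → sum 40
4 3 17 4 5 → sum 33
3 17 4 5 13 → sum 42
17 4 5 13 11 → sum 50
4 5 13 11 8 → sum 41
5 13 11 8 17 → sum 54
13 11 8 17 4 → sum 53
11 8 17 4 19 → sum 59
8 17 4 19 7 → sum 55
17 4 19 7 9 → sum 56

40, 33, 42, 50, 41, 54, 53, 59, 55, 56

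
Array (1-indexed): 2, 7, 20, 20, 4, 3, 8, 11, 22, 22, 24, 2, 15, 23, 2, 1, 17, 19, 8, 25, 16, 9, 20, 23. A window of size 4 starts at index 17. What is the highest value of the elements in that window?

25

Elements at indices 17..20: 17, 19, 8, 25
max(17, 19, 8, 25) = 25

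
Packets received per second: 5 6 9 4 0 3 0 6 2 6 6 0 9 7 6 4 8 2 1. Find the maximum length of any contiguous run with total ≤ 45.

11

Extend to the right; shrink from the left whenever the sum exceeds 45:
→ 5: sum 5, len 1
→ 6: sum 11, len 2
→ 9: sum 20, len 3
→ 4: sum 24, len 4
→ 0: sum 24, len 5
→ 3: sum 27, len 6
→ 0: sum 27, len 7
→ 6: sum 33, len 8
→ 2: sum 35, len 9
→ 6: sum 41, len 10
→ 6 (dropped 5): sum 42, len 10
→ 0: sum 42, len 11
→ 9 (dropped 6): sum 45, len 11
→ 7 (dropped 9): sum 43, len 11
→ 6 (dropped 4): sum 45, len 11
→ 4 (dropped 0, 3, 0, 6): sum 40, len 8
→ 8 (dropped 2, 6): sum 40, len 7
→ 2: sum 42, len 8
→ 1: sum 43, len 9
Longest length seen: 11.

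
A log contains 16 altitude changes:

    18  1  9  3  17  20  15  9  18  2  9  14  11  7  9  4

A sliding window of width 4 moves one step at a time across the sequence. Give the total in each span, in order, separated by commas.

Sliding a size-4 window across the 16 values:
[18, 1, 9, 3] → sum 31
[1, 9, 3, 17] → sum 30
[9, 3, 17, 20] → sum 49
[3, 17, 20, 15] → sum 55
[17, 20, 15, 9] → sum 61
[20, 15, 9, 18] → sum 62
[15, 9, 18, 2] → sum 44
[9, 18, 2, 9] → sum 38
[18, 2, 9, 14] → sum 43
[2, 9, 14, 11] → sum 36
[9, 14, 11, 7] → sum 41
[14, 11, 7, 9] → sum 41
[11, 7, 9, 4] → sum 31

31, 30, 49, 55, 61, 62, 44, 38, 43, 36, 41, 41, 31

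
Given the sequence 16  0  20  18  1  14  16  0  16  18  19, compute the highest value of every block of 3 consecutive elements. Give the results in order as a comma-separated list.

20, 20, 20, 18, 16, 16, 16, 18, 19

[16, 0, 20] → max 20
[0, 20, 18] → max 20
[20, 18, 1] → max 20
[18, 1, 14] → max 18
[1, 14, 16] → max 16
[14, 16, 0] → max 16
[16, 0, 16] → max 16
[0, 16, 18] → max 18
[16, 18, 19] → max 19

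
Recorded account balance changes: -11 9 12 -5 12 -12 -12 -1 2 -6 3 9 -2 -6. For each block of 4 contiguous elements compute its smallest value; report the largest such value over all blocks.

-5

[-11, 9, 12, -5] → min -11
[9, 12, -5, 12] → min -5
[12, -5, 12, -12] → min -12
[-5, 12, -12, -12] → min -12
[12, -12, -12, -1] → min -12
[-12, -12, -1, 2] → min -12
[-12, -1, 2, -6] → min -12
[-1, 2, -6, 3] → min -6
[2, -6, 3, 9] → min -6
[-6, 3, 9, -2] → min -6
[3, 9, -2, -6] → min -6
Largest of these is -5.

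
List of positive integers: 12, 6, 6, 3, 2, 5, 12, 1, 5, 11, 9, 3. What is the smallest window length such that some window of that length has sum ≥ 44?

7

add 12: running sum 12 < 44
add 6: running sum 18 < 44
add 6: running sum 24 < 44
add 3: running sum 27 < 44
add 2: running sum 29 < 44
add 5: running sum 34 < 44
end 6: [12, 6, 6, 3, 2, 5, 12] sum 46, len 7
end 7: [12, 6, 6, 3, 2, 5, 12, 1] sum 47, len 8
end 8: [12, 6, 6, 3, 2, 5, 12, 1, 5] sum 52, len 9
end 9: [6, 3, 2, 5, 12, 1, 5, 11] sum 45, len 8
end 10: [2, 5, 12, 1, 5, 11, 9] sum 45, len 7
end 11: [5, 12, 1, 5, 11, 9, 3] sum 46, len 7
Shortest qualifying length: 7.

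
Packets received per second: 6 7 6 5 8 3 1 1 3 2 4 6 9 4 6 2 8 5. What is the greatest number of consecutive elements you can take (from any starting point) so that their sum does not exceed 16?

6

[6] sum 6 len 1
[6, 7] sum 13 len 2
[7, 6] sum 13 len 2
[6, 5] sum 11 len 2
[5, 8] sum 13 len 2
[5, 8, 3] sum 16 len 3
[8, 3, 1] sum 12 len 3
[8, 3, 1, 1] sum 13 len 4
[8, 3, 1, 1, 3] sum 16 len 5
[3, 1, 1, 3, 2] sum 10 len 5
[3, 1, 1, 3, 2, 4] sum 14 len 6
[1, 3, 2, 4, 6] sum 16 len 5
[6, 9] sum 15 len 2
[9, 4] sum 13 len 2
[4, 6] sum 10 len 2
[4, 6, 2] sum 12 len 3
[6, 2, 8] sum 16 len 3
[2, 8, 5] sum 15 len 3
Longest length seen: 6.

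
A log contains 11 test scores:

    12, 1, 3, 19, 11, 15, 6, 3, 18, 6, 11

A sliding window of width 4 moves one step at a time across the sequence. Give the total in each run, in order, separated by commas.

[12, 1, 3, 19] → sum 35
[1, 3, 19, 11] → sum 34
[3, 19, 11, 15] → sum 48
[19, 11, 15, 6] → sum 51
[11, 15, 6, 3] → sum 35
[15, 6, 3, 18] → sum 42
[6, 3, 18, 6] → sum 33
[3, 18, 6, 11] → sum 38

35, 34, 48, 51, 35, 42, 33, 38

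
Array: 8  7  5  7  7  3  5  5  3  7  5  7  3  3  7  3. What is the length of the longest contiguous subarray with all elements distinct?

3

add 8: [8] len 1
add 7: [8, 7] len 2
add 5: [8, 7, 5] len 3
add 7 (repeat 7, move left end past it): [5, 7] len 2
add 7 (repeat 7, move left end past it): [7] len 1
add 3: [7, 3] len 2
add 5: [7, 3, 5] len 3
add 5 (repeat 5, move left end past it): [5] len 1
add 3: [5, 3] len 2
add 7: [5, 3, 7] len 3
add 5 (repeat 5, move left end past it): [3, 7, 5] len 3
add 7 (repeat 7, move left end past it): [5, 7] len 2
add 3: [5, 7, 3] len 3
add 3 (repeat 3, move left end past it): [3] len 1
add 7: [3, 7] len 2
add 3 (repeat 3, move left end past it): [7, 3] len 2
Longest all-distinct length: 3.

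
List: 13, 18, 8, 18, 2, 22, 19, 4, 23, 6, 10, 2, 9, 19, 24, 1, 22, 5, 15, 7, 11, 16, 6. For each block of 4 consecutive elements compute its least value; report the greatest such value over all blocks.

8

(13, 18, 8, 18) → min 8
(18, 8, 18, 2) → min 2
(8, 18, 2, 22) → min 2
(18, 2, 22, 19) → min 2
(2, 22, 19, 4) → min 2
(22, 19, 4, 23) → min 4
(19, 4, 23, 6) → min 4
(4, 23, 6, 10) → min 4
(23, 6, 10, 2) → min 2
(6, 10, 2, 9) → min 2
(10, 2, 9, 19) → min 2
(2, 9, 19, 24) → min 2
(9, 19, 24, 1) → min 1
(19, 24, 1, 22) → min 1
(24, 1, 22, 5) → min 1
(1, 22, 5, 15) → min 1
(22, 5, 15, 7) → min 5
(5, 15, 7, 11) → min 5
(15, 7, 11, 16) → min 7
(7, 11, 16, 6) → min 6
Greatest of these is 8.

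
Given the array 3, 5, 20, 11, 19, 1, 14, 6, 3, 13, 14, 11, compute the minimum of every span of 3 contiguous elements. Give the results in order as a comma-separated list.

3, 5, 11, 1, 1, 1, 3, 3, 3, 11

[3, 5, 20] → min 3
[5, 20, 11] → min 5
[20, 11, 19] → min 11
[11, 19, 1] → min 1
[19, 1, 14] → min 1
[1, 14, 6] → min 1
[14, 6, 3] → min 3
[6, 3, 13] → min 3
[3, 13, 14] → min 3
[13, 14, 11] → min 11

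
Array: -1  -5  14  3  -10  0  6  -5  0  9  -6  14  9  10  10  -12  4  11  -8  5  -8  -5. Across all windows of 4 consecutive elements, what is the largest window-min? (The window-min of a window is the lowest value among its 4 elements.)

9

[-1, -5, 14, 3] → min -5
[-5, 14, 3, -10] → min -10
[14, 3, -10, 0] → min -10
[3, -10, 0, 6] → min -10
[-10, 0, 6, -5] → min -10
[0, 6, -5, 0] → min -5
[6, -5, 0, 9] → min -5
[-5, 0, 9, -6] → min -6
[0, 9, -6, 14] → min -6
[9, -6, 14, 9] → min -6
[-6, 14, 9, 10] → min -6
[14, 9, 10, 10] → min 9
[9, 10, 10, -12] → min -12
[10, 10, -12, 4] → min -12
[10, -12, 4, 11] → min -12
[-12, 4, 11, -8] → min -12
[4, 11, -8, 5] → min -8
[11, -8, 5, -8] → min -8
[-8, 5, -8, -5] → min -8
Largest of these is 9.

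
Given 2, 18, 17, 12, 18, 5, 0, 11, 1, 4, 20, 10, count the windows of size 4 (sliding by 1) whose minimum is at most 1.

6

2 18 17 12 → min 2
18 17 12 18 → min 12
17 12 18 5 → min 5
12 18 5 0 → min 0  ≤ 1 ✓
18 5 0 11 → min 0  ≤ 1 ✓
5 0 11 1 → min 0  ≤ 1 ✓
0 11 1 4 → min 0  ≤ 1 ✓
11 1 4 20 → min 1  ≤ 1 ✓
1 4 20 10 → min 1  ≤ 1 ✓
6 windows satisfy the condition.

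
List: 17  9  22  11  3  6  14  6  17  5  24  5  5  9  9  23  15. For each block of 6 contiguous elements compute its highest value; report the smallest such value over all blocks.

17

17 9 22 11 3 6 → max 22
9 22 11 3 6 14 → max 22
22 11 3 6 14 6 → max 22
11 3 6 14 6 17 → max 17
3 6 14 6 17 5 → max 17
6 14 6 17 5 24 → max 24
14 6 17 5 24 5 → max 24
6 17 5 24 5 5 → max 24
17 5 24 5 5 9 → max 24
5 24 5 5 9 9 → max 24
24 5 5 9 9 23 → max 24
5 5 9 9 23 15 → max 23
Smallest of these is 17.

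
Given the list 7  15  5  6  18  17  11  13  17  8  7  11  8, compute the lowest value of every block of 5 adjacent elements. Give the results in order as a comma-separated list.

5, 5, 5, 6, 11, 8, 7, 7, 7

(7, 15, 5, 6, 18) → min 5
(15, 5, 6, 18, 17) → min 5
(5, 6, 18, 17, 11) → min 5
(6, 18, 17, 11, 13) → min 6
(18, 17, 11, 13, 17) → min 11
(17, 11, 13, 17, 8) → min 8
(11, 13, 17, 8, 7) → min 7
(13, 17, 8, 7, 11) → min 7
(17, 8, 7, 11, 8) → min 7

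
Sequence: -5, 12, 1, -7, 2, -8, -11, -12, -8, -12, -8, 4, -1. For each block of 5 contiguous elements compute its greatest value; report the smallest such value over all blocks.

-8

(-5, 12, 1, -7, 2) → max 12
(12, 1, -7, 2, -8) → max 12
(1, -7, 2, -8, -11) → max 2
(-7, 2, -8, -11, -12) → max 2
(2, -8, -11, -12, -8) → max 2
(-8, -11, -12, -8, -12) → max -8
(-11, -12, -8, -12, -8) → max -8
(-12, -8, -12, -8, 4) → max 4
(-8, -12, -8, 4, -1) → max 4
Smallest of these is -8.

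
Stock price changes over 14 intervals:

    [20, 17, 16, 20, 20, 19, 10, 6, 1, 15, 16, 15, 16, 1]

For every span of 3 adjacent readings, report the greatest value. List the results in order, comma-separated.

[20, 17, 16] → max 20
[17, 16, 20] → max 20
[16, 20, 20] → max 20
[20, 20, 19] → max 20
[20, 19, 10] → max 20
[19, 10, 6] → max 19
[10, 6, 1] → max 10
[6, 1, 15] → max 15
[1, 15, 16] → max 16
[15, 16, 15] → max 16
[16, 15, 16] → max 16
[15, 16, 1] → max 16

20, 20, 20, 20, 20, 19, 10, 15, 16, 16, 16, 16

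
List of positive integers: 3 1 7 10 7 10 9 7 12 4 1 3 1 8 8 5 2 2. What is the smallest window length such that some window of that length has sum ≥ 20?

3

add 3: running sum 3 < 20
add 1: running sum 4 < 20
add 7: running sum 11 < 20
add 10: shortest ending here [3, 1, 7, 10] sum 21, len 4
add 7: shortest ending here [7, 10, 7] sum 24, len 3
add 10: shortest ending here [10, 7, 10] sum 27, len 3
add 9: shortest ending here [7, 10, 9] sum 26, len 3
add 7: shortest ending here [10, 9, 7] sum 26, len 3
add 12: shortest ending here [9, 7, 12] sum 28, len 3
add 4: shortest ending here [7, 12, 4] sum 23, len 3
add 1: shortest ending here [7, 12, 4, 1] sum 24, len 4
add 3: shortest ending here [12, 4, 1, 3] sum 20, len 4
add 1: shortest ending here [12, 4, 1, 3, 1] sum 21, len 5
add 8: shortest ending here [12, 4, 1, 3, 1, 8] sum 29, len 6
add 8: shortest ending here [3, 1, 8, 8] sum 20, len 4
add 5: shortest ending here [8, 8, 5] sum 21, len 3
add 2: shortest ending here [8, 8, 5, 2] sum 23, len 4
add 2: shortest ending here [8, 8, 5, 2, 2] sum 25, len 5
Shortest qualifying length: 3.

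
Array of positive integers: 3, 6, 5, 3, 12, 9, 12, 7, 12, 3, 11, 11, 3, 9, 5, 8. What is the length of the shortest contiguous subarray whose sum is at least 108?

add 3: running sum 3 < 108
add 6: running sum 9 < 108
add 5: running sum 14 < 108
add 3: running sum 17 < 108
add 12: running sum 29 < 108
add 9: running sum 38 < 108
add 12: running sum 50 < 108
add 7: running sum 57 < 108
add 12: running sum 69 < 108
add 3: running sum 72 < 108
add 11: running sum 83 < 108
add 11: running sum 94 < 108
add 3: running sum 97 < 108
add 9: running sum 106 < 108
add 5: shortest ending here [6, 5, 3, 12, 9, 12, 7, 12, 3, 11, 11, 3, 9, 5] sum 108, len 14
add 8: shortest ending here [5, 3, 12, 9, 12, 7, 12, 3, 11, 11, 3, 9, 5, 8] sum 110, len 14
Shortest qualifying length: 14.

14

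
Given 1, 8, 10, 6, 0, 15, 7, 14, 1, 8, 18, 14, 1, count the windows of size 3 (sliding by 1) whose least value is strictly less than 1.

3

[1, 8, 10] → min 1
[8, 10, 6] → min 6
[10, 6, 0] → min 0  < 1 ✓
[6, 0, 15] → min 0  < 1 ✓
[0, 15, 7] → min 0  < 1 ✓
[15, 7, 14] → min 7
[7, 14, 1] → min 1
[14, 1, 8] → min 1
[1, 8, 18] → min 1
[8, 18, 14] → min 8
[18, 14, 1] → min 1
3 windows satisfy the condition.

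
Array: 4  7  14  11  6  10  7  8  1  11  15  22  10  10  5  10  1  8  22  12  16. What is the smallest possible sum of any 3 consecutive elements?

16

(4, 7, 14) → sum 25
(7, 14, 11) → sum 32
(14, 11, 6) → sum 31
(11, 6, 10) → sum 27
(6, 10, 7) → sum 23
(10, 7, 8) → sum 25
(7, 8, 1) → sum 16
(8, 1, 11) → sum 20
(1, 11, 15) → sum 27
(11, 15, 22) → sum 48
(15, 22, 10) → sum 47
(22, 10, 10) → sum 42
(10, 10, 5) → sum 25
(10, 5, 10) → sum 25
(5, 10, 1) → sum 16
(10, 1, 8) → sum 19
(1, 8, 22) → sum 31
(8, 22, 12) → sum 42
(22, 12, 16) → sum 50
Smallest of these is 16.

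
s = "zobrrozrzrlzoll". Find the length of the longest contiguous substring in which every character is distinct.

4

[z] len 1
[z, o] len 2
[z, o, b] len 3
[z, o, b, r] len 4
[r] len 1
[r, o] len 2
[r, o, z] len 3
[o, z, r] len 3
[r, z] len 2
[z, r] len 2
[z, r, l] len 3
[r, l, z] len 3
[r, l, z, o] len 4
[z, o, l] len 3
[l] len 1
Longest all-distinct length: 4.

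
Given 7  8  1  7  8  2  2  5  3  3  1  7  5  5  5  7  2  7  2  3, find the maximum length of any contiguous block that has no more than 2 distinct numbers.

5

Extend right; when distinct count exceeds 2, shrink from the left:
add 7: window [7] (1 distinct), len 1
add 8: window [7, 8] (2 distinct), len 2
add 1: window [8, 1] (2 distinct), len 2
add 7: window [1, 7] (2 distinct), len 2
add 8: window [7, 8] (2 distinct), len 2
add 2: window [8, 2] (2 distinct), len 2
add 2: window [8, 2, 2] (2 distinct), len 3
add 5: window [2, 2, 5] (2 distinct), len 3
add 3: window [5, 3] (2 distinct), len 2
add 3: window [5, 3, 3] (2 distinct), len 3
add 1: window [3, 3, 1] (2 distinct), len 3
add 7: window [1, 7] (2 distinct), len 2
add 5: window [7, 5] (2 distinct), len 2
add 5: window [7, 5, 5] (2 distinct), len 3
add 5: window [7, 5, 5, 5] (2 distinct), len 4
add 7: window [7, 5, 5, 5, 7] (2 distinct), len 5
add 2: window [7, 2] (2 distinct), len 2
add 7: window [7, 2, 7] (2 distinct), len 3
add 2: window [7, 2, 7, 2] (2 distinct), len 4
add 3: window [2, 3] (2 distinct), len 2
Longest length with ≤2 distinct: 5.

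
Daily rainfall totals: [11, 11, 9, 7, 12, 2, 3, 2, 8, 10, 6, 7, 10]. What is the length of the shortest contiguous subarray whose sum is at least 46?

5

add 11: running sum 11 < 46
add 11: running sum 22 < 46
add 9: running sum 31 < 46
add 7: running sum 38 < 46
add 12: shortest ending here [11, 11, 9, 7, 12] sum 50, len 5
add 2: shortest ending here [11, 11, 9, 7, 12, 2] sum 52, len 6
add 3: shortest ending here [11, 11, 9, 7, 12, 2, 3] sum 55, len 7
add 2: shortest ending here [11, 9, 7, 12, 2, 3, 2] sum 46, len 7
add 8: shortest ending here [11, 9, 7, 12, 2, 3, 2, 8] sum 54, len 8
add 10: shortest ending here [9, 7, 12, 2, 3, 2, 8, 10] sum 53, len 8
add 6: shortest ending here [7, 12, 2, 3, 2, 8, 10, 6] sum 50, len 8
add 7: shortest ending here [12, 2, 3, 2, 8, 10, 6, 7] sum 50, len 8
add 10: shortest ending here [3, 2, 8, 10, 6, 7, 10] sum 46, len 7
Shortest qualifying length: 5.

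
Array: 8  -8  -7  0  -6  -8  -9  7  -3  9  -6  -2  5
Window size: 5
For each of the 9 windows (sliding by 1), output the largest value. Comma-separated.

8, 0, 0, 7, 7, 9, 9, 9, 9

[8, -8, -7, 0, -6] → max 8
[-8, -7, 0, -6, -8] → max 0
[-7, 0, -6, -8, -9] → max 0
[0, -6, -8, -9, 7] → max 7
[-6, -8, -9, 7, -3] → max 7
[-8, -9, 7, -3, 9] → max 9
[-9, 7, -3, 9, -6] → max 9
[7, -3, 9, -6, -2] → max 9
[-3, 9, -6, -2, 5] → max 9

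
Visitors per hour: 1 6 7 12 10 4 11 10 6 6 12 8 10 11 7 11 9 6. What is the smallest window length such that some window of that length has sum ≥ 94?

add 1: running sum 1 < 94
add 6: running sum 7 < 94
add 7: running sum 14 < 94
add 12: running sum 26 < 94
add 10: running sum 36 < 94
add 4: running sum 40 < 94
add 11: running sum 51 < 94
add 10: running sum 61 < 94
add 6: running sum 67 < 94
add 6: running sum 73 < 94
add 12: running sum 85 < 94
add 8: running sum 93 < 94
end 12: [7, 12, 10, 4, 11, 10, 6, 6, 12, 8, 10] sum 96, len 11
end 13: [12, 10, 4, 11, 10, 6, 6, 12, 8, 10, 11] sum 100, len 11
end 14: [10, 4, 11, 10, 6, 6, 12, 8, 10, 11, 7] sum 95, len 11
end 15: [4, 11, 10, 6, 6, 12, 8, 10, 11, 7, 11] sum 96, len 11
end 16: [11, 10, 6, 6, 12, 8, 10, 11, 7, 11, 9] sum 101, len 11
end 17: [10, 6, 6, 12, 8, 10, 11, 7, 11, 9, 6] sum 96, len 11
Shortest qualifying length: 11.

11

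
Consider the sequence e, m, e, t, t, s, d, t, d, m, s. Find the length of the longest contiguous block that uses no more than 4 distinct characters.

[e] 1 distinct, len 1
[e, m] 2 distinct, len 2
[e, m, e] 2 distinct, len 3
[e, m, e, t] 3 distinct, len 4
[e, m, e, t, t] 3 distinct, len 5
[e, m, e, t, t, s] 4 distinct, len 6
[e, t, t, s, d] 4 distinct, len 5
[e, t, t, s, d, t] 4 distinct, len 6
[e, t, t, s, d, t, d] 4 distinct, len 7
[t, t, s, d, t, d, m] 4 distinct, len 7
[t, t, s, d, t, d, m, s] 4 distinct, len 8
Longest length with ≤4 distinct: 8.

8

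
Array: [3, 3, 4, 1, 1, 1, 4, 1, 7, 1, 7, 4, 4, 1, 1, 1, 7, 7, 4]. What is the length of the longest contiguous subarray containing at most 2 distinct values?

add 3: window [3] (1 distinct), len 1
add 3: window [3, 3] (1 distinct), len 2
add 4: window [3, 3, 4] (2 distinct), len 3
add 1: window [4, 1] (2 distinct), len 2
add 1: window [4, 1, 1] (2 distinct), len 3
add 1: window [4, 1, 1, 1] (2 distinct), len 4
add 4: window [4, 1, 1, 1, 4] (2 distinct), len 5
add 1: window [4, 1, 1, 1, 4, 1] (2 distinct), len 6
add 7: window [1, 7] (2 distinct), len 2
add 1: window [1, 7, 1] (2 distinct), len 3
add 7: window [1, 7, 1, 7] (2 distinct), len 4
add 4: window [7, 4] (2 distinct), len 2
add 4: window [7, 4, 4] (2 distinct), len 3
add 1: window [4, 4, 1] (2 distinct), len 3
add 1: window [4, 4, 1, 1] (2 distinct), len 4
add 1: window [4, 4, 1, 1, 1] (2 distinct), len 5
add 7: window [1, 1, 1, 7] (2 distinct), len 4
add 7: window [1, 1, 1, 7, 7] (2 distinct), len 5
add 4: window [7, 7, 4] (2 distinct), len 3
Longest length with ≤2 distinct: 6.

6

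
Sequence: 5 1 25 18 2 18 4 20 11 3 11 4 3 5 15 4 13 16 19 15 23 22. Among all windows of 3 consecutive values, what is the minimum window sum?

Window sums for each of the 20 positions:
5 1 25 → sum 31
1 25 18 → sum 44
25 18 2 → sum 45
18 2 18 → sum 38
2 18 4 → sum 24
18 4 20 → sum 42
4 20 11 → sum 35
20 11 3 → sum 34
11 3 11 → sum 25
3 11 4 → sum 18
11 4 3 → sum 18
4 3 5 → sum 12
3 5 15 → sum 23
5 15 4 → sum 24
15 4 13 → sum 32
4 13 16 → sum 33
13 16 19 → sum 48
16 19 15 → sum 50
19 15 23 → sum 57
15 23 22 → sum 60
Minimum of these is 12.

12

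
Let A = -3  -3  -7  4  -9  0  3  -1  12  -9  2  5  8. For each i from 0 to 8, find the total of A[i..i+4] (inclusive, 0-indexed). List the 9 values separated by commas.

[-3, -3, -7, 4, -9] → sum -18
[-3, -7, 4, -9, 0] → sum -15
[-7, 4, -9, 0, 3] → sum -9
[4, -9, 0, 3, -1] → sum -3
[-9, 0, 3, -1, 12] → sum 5
[0, 3, -1, 12, -9] → sum 5
[3, -1, 12, -9, 2] → sum 7
[-1, 12, -9, 2, 5] → sum 9
[12, -9, 2, 5, 8] → sum 18

-18, -15, -9, -3, 5, 5, 7, 9, 18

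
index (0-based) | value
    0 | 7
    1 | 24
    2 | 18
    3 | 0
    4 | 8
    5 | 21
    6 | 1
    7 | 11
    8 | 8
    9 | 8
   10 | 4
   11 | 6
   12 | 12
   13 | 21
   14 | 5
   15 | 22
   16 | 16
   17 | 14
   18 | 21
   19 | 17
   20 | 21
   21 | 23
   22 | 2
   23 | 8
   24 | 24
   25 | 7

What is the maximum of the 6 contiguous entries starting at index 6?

11

Elements at indices 6..11: 1, 11, 8, 8, 4, 6
max(1, 11, 8, 8, 4, 6) = 11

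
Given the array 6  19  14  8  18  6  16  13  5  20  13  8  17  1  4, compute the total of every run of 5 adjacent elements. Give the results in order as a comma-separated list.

65, 65, 62, 61, 58, 60, 67, 59, 63, 59, 43

[6, 19, 14, 8, 18] → sum 65
[19, 14, 8, 18, 6] → sum 65
[14, 8, 18, 6, 16] → sum 62
[8, 18, 6, 16, 13] → sum 61
[18, 6, 16, 13, 5] → sum 58
[6, 16, 13, 5, 20] → sum 60
[16, 13, 5, 20, 13] → sum 67
[13, 5, 20, 13, 8] → sum 59
[5, 20, 13, 8, 17] → sum 63
[20, 13, 8, 17, 1] → sum 59
[13, 8, 17, 1, 4] → sum 43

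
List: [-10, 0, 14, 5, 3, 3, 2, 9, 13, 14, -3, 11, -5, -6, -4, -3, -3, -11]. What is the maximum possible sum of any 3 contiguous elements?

[-10, 0, 14] → sum 4
[0, 14, 5] → sum 19
[14, 5, 3] → sum 22
[5, 3, 3] → sum 11
[3, 3, 2] → sum 8
[3, 2, 9] → sum 14
[2, 9, 13] → sum 24
[9, 13, 14] → sum 36
[13, 14, -3] → sum 24
[14, -3, 11] → sum 22
[-3, 11, -5] → sum 3
[11, -5, -6] → sum 0
[-5, -6, -4] → sum -15
[-6, -4, -3] → sum -13
[-4, -3, -3] → sum -10
[-3, -3, -11] → sum -17
Maximum of these is 36.

36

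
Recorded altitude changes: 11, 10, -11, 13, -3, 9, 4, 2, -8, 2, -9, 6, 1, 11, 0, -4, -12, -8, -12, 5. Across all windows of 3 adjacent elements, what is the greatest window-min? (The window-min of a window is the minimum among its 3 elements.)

2

(11, 10, -11) → min -11
(10, -11, 13) → min -11
(-11, 13, -3) → min -11
(13, -3, 9) → min -3
(-3, 9, 4) → min -3
(9, 4, 2) → min 2
(4, 2, -8) → min -8
(2, -8, 2) → min -8
(-8, 2, -9) → min -9
(2, -9, 6) → min -9
(-9, 6, 1) → min -9
(6, 1, 11) → min 1
(1, 11, 0) → min 0
(11, 0, -4) → min -4
(0, -4, -12) → min -12
(-4, -12, -8) → min -12
(-12, -8, -12) → min -12
(-8, -12, 5) → min -12
Greatest of these is 2.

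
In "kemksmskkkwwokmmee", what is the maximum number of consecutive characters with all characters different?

4

add k: [k] len 1
add e: [k, e] len 2
add m: [k, e, m] len 3
add k (repeat k, move left end past it): [e, m, k] len 3
add s: [e, m, k, s] len 4
add m (repeat m, move left end past it): [k, s, m] len 3
add s (repeat s, move left end past it): [m, s] len 2
add k: [m, s, k] len 3
add k (repeat k, move left end past it): [k] len 1
add k (repeat k, move left end past it): [k] len 1
add w: [k, w] len 2
add w (repeat w, move left end past it): [w] len 1
add o: [w, o] len 2
add k: [w, o, k] len 3
add m: [w, o, k, m] len 4
add m (repeat m, move left end past it): [m] len 1
add e: [m, e] len 2
add e (repeat e, move left end past it): [e] len 1
Longest all-distinct length: 4.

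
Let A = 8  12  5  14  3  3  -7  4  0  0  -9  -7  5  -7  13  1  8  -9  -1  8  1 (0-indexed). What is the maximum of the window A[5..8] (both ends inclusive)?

4

Elements at indices 5..8: 3, -7, 4, 0
max(3, -7, 4, 0) = 4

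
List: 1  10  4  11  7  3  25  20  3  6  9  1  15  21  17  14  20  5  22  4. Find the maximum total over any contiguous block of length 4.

72

Each size-4 window and its sum:
[1, 10, 4, 11] → sum 26
[10, 4, 11, 7] → sum 32
[4, 11, 7, 3] → sum 25
[11, 7, 3, 25] → sum 46
[7, 3, 25, 20] → sum 55
[3, 25, 20, 3] → sum 51
[25, 20, 3, 6] → sum 54
[20, 3, 6, 9] → sum 38
[3, 6, 9, 1] → sum 19
[6, 9, 1, 15] → sum 31
[9, 1, 15, 21] → sum 46
[1, 15, 21, 17] → sum 54
[15, 21, 17, 14] → sum 67
[21, 17, 14, 20] → sum 72
[17, 14, 20, 5] → sum 56
[14, 20, 5, 22] → sum 61
[20, 5, 22, 4] → sum 51
Maximum of these is 72.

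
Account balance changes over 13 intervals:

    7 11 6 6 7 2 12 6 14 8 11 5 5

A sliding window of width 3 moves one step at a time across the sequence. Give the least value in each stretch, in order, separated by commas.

6, 6, 6, 2, 2, 2, 6, 6, 8, 5, 5

Sliding a size-3 window across the 13 values:
7 11 6 → min 6
11 6 6 → min 6
6 6 7 → min 6
6 7 2 → min 2
7 2 12 → min 2
2 12 6 → min 2
12 6 14 → min 6
6 14 8 → min 6
14 8 11 → min 8
8 11 5 → min 5
11 5 5 → min 5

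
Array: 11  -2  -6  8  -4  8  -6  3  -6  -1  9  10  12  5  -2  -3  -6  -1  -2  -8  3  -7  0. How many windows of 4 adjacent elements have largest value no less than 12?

4

[11, -2, -6, 8] → max 11
[-2, -6, 8, -4] → max 8
[-6, 8, -4, 8] → max 8
[8, -4, 8, -6] → max 8
[-4, 8, -6, 3] → max 8
[8, -6, 3, -6] → max 8
[-6, 3, -6, -1] → max 3
[3, -6, -1, 9] → max 9
[-6, -1, 9, 10] → max 10
[-1, 9, 10, 12] → max 12  ≥ 12 ✓
[9, 10, 12, 5] → max 12  ≥ 12 ✓
[10, 12, 5, -2] → max 12  ≥ 12 ✓
[12, 5, -2, -3] → max 12  ≥ 12 ✓
[5, -2, -3, -6] → max 5
[-2, -3, -6, -1] → max -1
[-3, -6, -1, -2] → max -1
[-6, -1, -2, -8] → max -1
[-1, -2, -8, 3] → max 3
[-2, -8, 3, -7] → max 3
[-8, 3, -7, 0] → max 3
4 windows satisfy the condition.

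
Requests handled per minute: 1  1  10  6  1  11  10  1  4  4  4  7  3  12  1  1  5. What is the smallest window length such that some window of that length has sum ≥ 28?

add 1: running sum 1 < 28
add 1: running sum 2 < 28
add 10: running sum 12 < 28
add 6: running sum 18 < 28
add 1: running sum 19 < 28
add 11: shortest ending here [10, 6, 1, 11] sum 28, len 4
add 10: shortest ending here [6, 1, 11, 10] sum 28, len 4
add 1: shortest ending here [6, 1, 11, 10, 1] sum 29, len 5
add 4: shortest ending here [6, 1, 11, 10, 1, 4] sum 33, len 6
add 4: shortest ending here [11, 10, 1, 4, 4] sum 30, len 5
add 4: shortest ending here [11, 10, 1, 4, 4, 4] sum 34, len 6
add 7: shortest ending here [10, 1, 4, 4, 4, 7] sum 30, len 6
add 3: shortest ending here [10, 1, 4, 4, 4, 7, 3] sum 33, len 7
add 12: shortest ending here [4, 4, 7, 3, 12] sum 30, len 5
add 1: shortest ending here [4, 4, 7, 3, 12, 1] sum 31, len 6
add 1: shortest ending here [4, 7, 3, 12, 1, 1] sum 28, len 6
add 5: shortest ending here [7, 3, 12, 1, 1, 5] sum 29, len 6
Shortest qualifying length: 4.

4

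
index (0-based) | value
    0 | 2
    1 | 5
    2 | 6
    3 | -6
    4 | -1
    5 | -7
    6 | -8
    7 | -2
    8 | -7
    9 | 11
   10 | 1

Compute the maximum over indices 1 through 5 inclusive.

Elements at indices 1..5: 5, 6, -6, -1, -7
max(5, 6, -6, -1, -7) = 6

6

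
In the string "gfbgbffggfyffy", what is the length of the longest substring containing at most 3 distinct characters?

add g: window [g] (1 distinct), len 1
add f: window [g, f] (2 distinct), len 2
add b: window [g, f, b] (3 distinct), len 3
add g: window [g, f, b, g] (3 distinct), len 4
add b: window [g, f, b, g, b] (3 distinct), len 5
add f: window [g, f, b, g, b, f] (3 distinct), len 6
add f: window [g, f, b, g, b, f, f] (3 distinct), len 7
add g: window [g, f, b, g, b, f, f, g] (3 distinct), len 8
add g: window [g, f, b, g, b, f, f, g, g] (3 distinct), len 9
add f: window [g, f, b, g, b, f, f, g, g, f] (3 distinct), len 10
add y: window [f, f, g, g, f, y] (3 distinct), len 6
add f: window [f, f, g, g, f, y, f] (3 distinct), len 7
add f: window [f, f, g, g, f, y, f, f] (3 distinct), len 8
add y: window [f, f, g, g, f, y, f, f, y] (3 distinct), len 9
Longest length with ≤3 distinct: 10.

10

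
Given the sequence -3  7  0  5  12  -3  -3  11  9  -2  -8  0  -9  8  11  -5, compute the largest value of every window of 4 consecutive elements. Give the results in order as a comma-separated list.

(-3, 7, 0, 5) → max 7
(7, 0, 5, 12) → max 12
(0, 5, 12, -3) → max 12
(5, 12, -3, -3) → max 12
(12, -3, -3, 11) → max 12
(-3, -3, 11, 9) → max 11
(-3, 11, 9, -2) → max 11
(11, 9, -2, -8) → max 11
(9, -2, -8, 0) → max 9
(-2, -8, 0, -9) → max 0
(-8, 0, -9, 8) → max 8
(0, -9, 8, 11) → max 11
(-9, 8, 11, -5) → max 11

7, 12, 12, 12, 12, 11, 11, 11, 9, 0, 8, 11, 11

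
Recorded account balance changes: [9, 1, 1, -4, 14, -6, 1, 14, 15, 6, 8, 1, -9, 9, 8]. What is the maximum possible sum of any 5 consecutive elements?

44

Each size-5 window and its sum:
[9, 1, 1, -4, 14] → sum 21
[1, 1, -4, 14, -6] → sum 6
[1, -4, 14, -6, 1] → sum 6
[-4, 14, -6, 1, 14] → sum 19
[14, -6, 1, 14, 15] → sum 38
[-6, 1, 14, 15, 6] → sum 30
[1, 14, 15, 6, 8] → sum 44
[14, 15, 6, 8, 1] → sum 44
[15, 6, 8, 1, -9] → sum 21
[6, 8, 1, -9, 9] → sum 15
[8, 1, -9, 9, 8] → sum 17
Maximum of these is 44.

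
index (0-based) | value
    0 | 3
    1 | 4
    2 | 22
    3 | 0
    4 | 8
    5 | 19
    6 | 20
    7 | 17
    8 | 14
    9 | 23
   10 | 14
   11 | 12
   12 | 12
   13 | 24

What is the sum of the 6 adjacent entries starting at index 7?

92

Elements at indices 7..12: 17, 14, 23, 14, 12, 12
sum(17, 14, 23, 14, 12, 12) = 92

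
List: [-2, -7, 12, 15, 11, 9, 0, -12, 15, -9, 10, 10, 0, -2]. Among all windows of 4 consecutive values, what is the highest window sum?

Window sums for each of the 11 positions:
[-2, -7, 12, 15] → sum 18
[-7, 12, 15, 11] → sum 31
[12, 15, 11, 9] → sum 47
[15, 11, 9, 0] → sum 35
[11, 9, 0, -12] → sum 8
[9, 0, -12, 15] → sum 12
[0, -12, 15, -9] → sum -6
[-12, 15, -9, 10] → sum 4
[15, -9, 10, 10] → sum 26
[-9, 10, 10, 0] → sum 11
[10, 10, 0, -2] → sum 18
Highest of these is 47.

47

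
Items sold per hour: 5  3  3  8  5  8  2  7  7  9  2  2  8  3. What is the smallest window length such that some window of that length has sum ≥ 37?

6

add 5: running sum 5 < 37
add 3: running sum 8 < 37
add 3: running sum 11 < 37
add 8: running sum 19 < 37
add 5: running sum 24 < 37
add 8: running sum 32 < 37
add 2: running sum 34 < 37
add 7: shortest ending here [5, 3, 3, 8, 5, 8, 2, 7] sum 41, len 8
add 7: shortest ending here [8, 5, 8, 2, 7, 7] sum 37, len 6
add 9: shortest ending here [5, 8, 2, 7, 7, 9] sum 38, len 6
add 2: shortest ending here [5, 8, 2, 7, 7, 9, 2] sum 40, len 7
add 2: shortest ending here [8, 2, 7, 7, 9, 2, 2] sum 37, len 7
add 8: shortest ending here [2, 7, 7, 9, 2, 2, 8] sum 37, len 7
add 3: shortest ending here [7, 7, 9, 2, 2, 8, 3] sum 38, len 7
Shortest qualifying length: 6.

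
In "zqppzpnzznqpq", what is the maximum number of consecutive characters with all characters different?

4

add z: [z] len 1
add q: [z, q] len 2
add p: [z, q, p] len 3
add p (repeat p, move left end past it): [p] len 1
add z: [p, z] len 2
add p (repeat p, move left end past it): [z, p] len 2
add n: [z, p, n] len 3
add z (repeat z, move left end past it): [p, n, z] len 3
add z (repeat z, move left end past it): [z] len 1
add n: [z, n] len 2
add q: [z, n, q] len 3
add p: [z, n, q, p] len 4
add q (repeat q, move left end past it): [p, q] len 2
Longest all-distinct length: 4.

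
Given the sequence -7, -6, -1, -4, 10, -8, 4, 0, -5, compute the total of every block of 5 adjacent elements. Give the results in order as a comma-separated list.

(-7, -6, -1, -4, 10) → sum -8
(-6, -1, -4, 10, -8) → sum -9
(-1, -4, 10, -8, 4) → sum 1
(-4, 10, -8, 4, 0) → sum 2
(10, -8, 4, 0, -5) → sum 1

-8, -9, 1, 2, 1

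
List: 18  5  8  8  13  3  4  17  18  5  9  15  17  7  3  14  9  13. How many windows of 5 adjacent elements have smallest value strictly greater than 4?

18 5 8 8 13 → min 5  > 4 ✓
5 8 8 13 3 → min 3
8 8 13 3 4 → min 3
8 13 3 4 17 → min 3
13 3 4 17 18 → min 3
3 4 17 18 5 → min 3
4 17 18 5 9 → min 4
17 18 5 9 15 → min 5  > 4 ✓
18 5 9 15 17 → min 5  > 4 ✓
5 9 15 17 7 → min 5  > 4 ✓
9 15 17 7 3 → min 3
15 17 7 3 14 → min 3
17 7 3 14 9 → min 3
7 3 14 9 13 → min 3
4 windows satisfy the condition.

4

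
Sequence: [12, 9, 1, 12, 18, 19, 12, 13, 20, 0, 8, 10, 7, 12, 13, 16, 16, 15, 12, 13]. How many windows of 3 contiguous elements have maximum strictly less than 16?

7

(12, 9, 1) → max 12  < 16 ✓
(9, 1, 12) → max 12  < 16 ✓
(1, 12, 18) → max 18
(12, 18, 19) → max 19
(18, 19, 12) → max 19
(19, 12, 13) → max 19
(12, 13, 20) → max 20
(13, 20, 0) → max 20
(20, 0, 8) → max 20
(0, 8, 10) → max 10  < 16 ✓
(8, 10, 7) → max 10  < 16 ✓
(10, 7, 12) → max 12  < 16 ✓
(7, 12, 13) → max 13  < 16 ✓
(12, 13, 16) → max 16
(13, 16, 16) → max 16
(16, 16, 15) → max 16
(16, 15, 12) → max 16
(15, 12, 13) → max 15  < 16 ✓
7 windows satisfy the condition.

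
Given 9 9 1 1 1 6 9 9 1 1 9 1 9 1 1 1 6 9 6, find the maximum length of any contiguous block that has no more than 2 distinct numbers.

add 9: window [9] (1 distinct), len 1
add 9: window [9, 9] (1 distinct), len 2
add 1: window [9, 9, 1] (2 distinct), len 3
add 1: window [9, 9, 1, 1] (2 distinct), len 4
add 1: window [9, 9, 1, 1, 1] (2 distinct), len 5
add 6: window [1, 1, 1, 6] (2 distinct), len 4
add 9: window [6, 9] (2 distinct), len 2
add 9: window [6, 9, 9] (2 distinct), len 3
add 1: window [9, 9, 1] (2 distinct), len 3
add 1: window [9, 9, 1, 1] (2 distinct), len 4
add 9: window [9, 9, 1, 1, 9] (2 distinct), len 5
add 1: window [9, 9, 1, 1, 9, 1] (2 distinct), len 6
add 9: window [9, 9, 1, 1, 9, 1, 9] (2 distinct), len 7
add 1: window [9, 9, 1, 1, 9, 1, 9, 1] (2 distinct), len 8
add 1: window [9, 9, 1, 1, 9, 1, 9, 1, 1] (2 distinct), len 9
add 1: window [9, 9, 1, 1, 9, 1, 9, 1, 1, 1] (2 distinct), len 10
add 6: window [1, 1, 1, 6] (2 distinct), len 4
add 9: window [6, 9] (2 distinct), len 2
add 6: window [6, 9, 6] (2 distinct), len 3
Longest length with ≤2 distinct: 10.

10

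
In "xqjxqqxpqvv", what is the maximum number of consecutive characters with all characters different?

4

[x] len 1
[x, q] len 2
[x, q, j] len 3
[q, j, x] len 3
[j, x, q] len 3
[q] len 1
[q, x] len 2
[q, x, p] len 3
[x, p, q] len 3
[x, p, q, v] len 4
[v] len 1
Longest all-distinct length: 4.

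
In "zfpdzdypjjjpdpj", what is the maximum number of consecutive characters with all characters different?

5

[z] len 1
[z, f] len 2
[z, f, p] len 3
[z, f, p, d] len 4
[f, p, d, z] len 4
[z, d] len 2
[z, d, y] len 3
[z, d, y, p] len 4
[z, d, y, p, j] len 5
[j] len 1
[j] len 1
[j, p] len 2
[j, p, d] len 3
[d, p] len 2
[d, p, j] len 3
Longest all-distinct length: 5.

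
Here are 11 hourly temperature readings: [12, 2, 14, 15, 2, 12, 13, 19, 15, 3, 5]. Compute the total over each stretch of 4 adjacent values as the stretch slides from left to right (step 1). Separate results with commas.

Sliding a size-4 window across the 11 values:
(12, 2, 14, 15) → sum 43
(2, 14, 15, 2) → sum 33
(14, 15, 2, 12) → sum 43
(15, 2, 12, 13) → sum 42
(2, 12, 13, 19) → sum 46
(12, 13, 19, 15) → sum 59
(13, 19, 15, 3) → sum 50
(19, 15, 3, 5) → sum 42

43, 33, 43, 42, 46, 59, 50, 42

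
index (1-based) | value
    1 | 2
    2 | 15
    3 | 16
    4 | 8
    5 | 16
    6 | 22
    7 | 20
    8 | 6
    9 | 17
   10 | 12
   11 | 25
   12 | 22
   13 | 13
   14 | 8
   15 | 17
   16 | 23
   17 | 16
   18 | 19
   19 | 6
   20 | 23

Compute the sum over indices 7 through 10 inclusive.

55

Elements at indices 7..10: 20, 6, 17, 12
sum(20, 6, 17, 12) = 55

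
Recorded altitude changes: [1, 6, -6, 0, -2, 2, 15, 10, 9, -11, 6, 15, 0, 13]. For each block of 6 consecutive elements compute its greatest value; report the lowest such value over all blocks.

6

(1, 6, -6, 0, -2, 2) → max 6
(6, -6, 0, -2, 2, 15) → max 15
(-6, 0, -2, 2, 15, 10) → max 15
(0, -2, 2, 15, 10, 9) → max 15
(-2, 2, 15, 10, 9, -11) → max 15
(2, 15, 10, 9, -11, 6) → max 15
(15, 10, 9, -11, 6, 15) → max 15
(10, 9, -11, 6, 15, 0) → max 15
(9, -11, 6, 15, 0, 13) → max 15
Lowest of these is 6.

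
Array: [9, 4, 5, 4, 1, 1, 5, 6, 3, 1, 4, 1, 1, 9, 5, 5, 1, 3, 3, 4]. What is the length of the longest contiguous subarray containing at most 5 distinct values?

add 9: window [9] (1 distinct), len 1
add 4: window [9, 4] (2 distinct), len 2
add 5: window [9, 4, 5] (3 distinct), len 3
add 4: window [9, 4, 5, 4] (3 distinct), len 4
add 1: window [9, 4, 5, 4, 1] (4 distinct), len 5
add 1: window [9, 4, 5, 4, 1, 1] (4 distinct), len 6
add 5: window [9, 4, 5, 4, 1, 1, 5] (4 distinct), len 7
add 6: window [9, 4, 5, 4, 1, 1, 5, 6] (5 distinct), len 8
add 3: window [4, 5, 4, 1, 1, 5, 6, 3] (5 distinct), len 8
add 1: window [4, 5, 4, 1, 1, 5, 6, 3, 1] (5 distinct), len 9
add 4: window [4, 5, 4, 1, 1, 5, 6, 3, 1, 4] (5 distinct), len 10
add 1: window [4, 5, 4, 1, 1, 5, 6, 3, 1, 4, 1] (5 distinct), len 11
add 1: window [4, 5, 4, 1, 1, 5, 6, 3, 1, 4, 1, 1] (5 distinct), len 12
add 9: window [6, 3, 1, 4, 1, 1, 9] (5 distinct), len 7
add 5: window [3, 1, 4, 1, 1, 9, 5] (5 distinct), len 7
add 5: window [3, 1, 4, 1, 1, 9, 5, 5] (5 distinct), len 8
add 1: window [3, 1, 4, 1, 1, 9, 5, 5, 1] (5 distinct), len 9
add 3: window [3, 1, 4, 1, 1, 9, 5, 5, 1, 3] (5 distinct), len 10
add 3: window [3, 1, 4, 1, 1, 9, 5, 5, 1, 3, 3] (5 distinct), len 11
add 4: window [3, 1, 4, 1, 1, 9, 5, 5, 1, 3, 3, 4] (5 distinct), len 12
Longest length with ≤5 distinct: 12.

12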